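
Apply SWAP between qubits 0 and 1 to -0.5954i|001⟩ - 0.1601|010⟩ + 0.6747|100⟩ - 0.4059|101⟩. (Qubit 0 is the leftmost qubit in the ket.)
-0.5954i|001⟩ + 0.6747|010⟩ - 0.4059|011⟩ - 0.1601|100⟩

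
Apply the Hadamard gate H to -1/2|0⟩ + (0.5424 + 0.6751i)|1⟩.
(0.02998 + 0.4774i)|0⟩ + (-0.7371 - 0.4774i)|1⟩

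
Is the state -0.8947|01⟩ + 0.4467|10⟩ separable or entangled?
Entangled

Writing the state as a|00⟩ + b|01⟩ + c|10⟩ + d|11⟩, it is a product state iff ad − bc = 0.
Here (a, b, c, d) = (0, -0.8947, 0.4467, 0): ad − bc = (0)(0) − (-0.8947)(0.4467) = 0.3997 ≠ 0, so the state is entangled.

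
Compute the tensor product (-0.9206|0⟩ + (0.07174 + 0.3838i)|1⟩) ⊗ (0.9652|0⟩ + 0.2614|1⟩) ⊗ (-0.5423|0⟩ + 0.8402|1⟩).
0.4819|000⟩ - 0.7466|001⟩ + 0.1305|010⟩ - 0.2022|011⟩ + (-0.03755 - 0.2009i)|100⟩ + (0.05818 + 0.3112i)|101⟩ + (-0.01017 - 0.05441i)|110⟩ + (0.01576 + 0.08429i)|111⟩

amp(|b₁b₂…⟩) = product of the factor amplitudes for bits b₁, b₂, …; only kets whose every factor amplitude is nonzero survive.
|000⟩: (-0.9206)(0.9652)(-0.5423) = 0.4819
|001⟩: (-0.9206)(0.9652)(0.8402) = -0.7466
|010⟩: (-0.9206)(0.2614)(-0.5423) = 0.1305
|011⟩: (-0.9206)(0.2614)(0.8402) = -0.2022
|100⟩: (0.07174 + 0.3838i)(0.9652)(-0.5423) = (-0.03755 - 0.2009i)
|101⟩: (0.07174 + 0.3838i)(0.9652)(0.8402) = (0.05818 + 0.3112i)
|110⟩: (0.07174 + 0.3838i)(0.2614)(-0.5423) = (-0.01017 - 0.05441i)
|111⟩: (0.07174 + 0.3838i)(0.2614)(0.8402) = (0.01576 + 0.08429i)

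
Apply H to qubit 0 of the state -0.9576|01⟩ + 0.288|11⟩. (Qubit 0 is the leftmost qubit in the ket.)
-0.4735|01⟩ - 0.8808|11⟩

H on qubit 0 mixes each pair of kets that differ only in qubit 0: amplitudes (a, b) of (|…0…⟩, |…1…⟩) become ((a + b)/√2, (a − b)/√2). Kets absent from the input have amplitude 0.
(|01⟩, |11⟩): (a, b) = (-0.9576, 0.288) → (-0.4735, -0.8808)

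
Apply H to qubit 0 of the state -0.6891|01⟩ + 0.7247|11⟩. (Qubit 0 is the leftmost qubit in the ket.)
0.02517|01⟩ - 0.9997|11⟩

H on qubit 0 mixes each pair of kets that differ only in qubit 0: amplitudes (a, b) of (|…0…⟩, |…1…⟩) become ((a + b)/√2, (a − b)/√2). Kets absent from the input have amplitude 0.
(|01⟩, |11⟩): (a, b) = (-0.6891, 0.7247) → (0.02517, -0.9997)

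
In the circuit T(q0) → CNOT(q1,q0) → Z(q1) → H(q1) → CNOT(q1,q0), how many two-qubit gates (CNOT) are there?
2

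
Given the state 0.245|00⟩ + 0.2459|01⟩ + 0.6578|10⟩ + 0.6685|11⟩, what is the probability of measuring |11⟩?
0.4469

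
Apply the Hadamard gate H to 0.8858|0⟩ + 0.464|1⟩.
0.9545|0⟩ + 0.2983|1⟩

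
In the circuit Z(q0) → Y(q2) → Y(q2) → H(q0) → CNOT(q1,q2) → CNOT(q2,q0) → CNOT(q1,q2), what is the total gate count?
7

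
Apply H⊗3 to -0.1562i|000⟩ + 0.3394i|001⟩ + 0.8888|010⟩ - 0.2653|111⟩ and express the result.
(0.2204 + 0.06477i)|000⟩ + (0.408 - 0.1752i)|001⟩ + (-0.2204 + 0.06477i)|010⟩ + (-0.408 - 0.1752i)|011⟩ + (0.408 + 0.06477i)|100⟩ + (0.2204 - 0.1752i)|101⟩ + (-0.408 + 0.06477i)|110⟩ + (-0.2204 - 0.1752i)|111⟩

H⊗3 gives amp(|y⟩) = (1/2√2) Σ_x (−1)^(x·y) amp(|x⟩), where x·y is the number of positions in which both x and y have a 1.
|000⟩: (-0.1562i + 0.3394i + 0.8888 - 0.2653)/(2√2) = (0.2204 + 0.06477i)
|001⟩: (-0.1562i - 0.3394i + 0.8888 + 0.2653)/(2√2) = (0.408 - 0.1752i)
|010⟩: (-0.1562i + 0.3394i - 0.8888 + 0.2653)/(2√2) = (-0.2204 + 0.06477i)
|011⟩: (-0.1562i - 0.3394i - 0.8888 - 0.2653)/(2√2) = (-0.408 - 0.1752i)
|100⟩: (-0.1562i + 0.3394i + 0.8888 + 0.2653)/(2√2) = (0.408 + 0.06477i)
|101⟩: (-0.1562i - 0.3394i + 0.8888 - 0.2653)/(2√2) = (0.2204 - 0.1752i)
|110⟩: (-0.1562i + 0.3394i - 0.8888 - 0.2653)/(2√2) = (-0.408 + 0.06477i)
|111⟩: (-0.1562i - 0.3394i - 0.8888 + 0.2653)/(2√2) = (-0.2204 - 0.1752i)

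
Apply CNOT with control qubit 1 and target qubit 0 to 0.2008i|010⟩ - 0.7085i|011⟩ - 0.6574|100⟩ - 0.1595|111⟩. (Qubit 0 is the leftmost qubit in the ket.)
-0.1595|011⟩ - 0.6574|100⟩ + 0.2008i|110⟩ - 0.7085i|111⟩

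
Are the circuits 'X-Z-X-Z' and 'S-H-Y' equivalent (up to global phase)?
No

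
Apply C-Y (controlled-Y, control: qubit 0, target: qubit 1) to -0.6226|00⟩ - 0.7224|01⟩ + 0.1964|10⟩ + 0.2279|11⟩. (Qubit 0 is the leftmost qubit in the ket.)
-0.6226|00⟩ - 0.7224|01⟩ - 0.2279i|10⟩ + 0.1964i|11⟩

C-Y leaves the control-|0⟩ kets |00⟩, |01⟩ unchanged and applies Y to qubit 1 on the control-|1⟩ pair (|10⟩, |11⟩).
Y = [[0, -i], [i, 0]].
With a = amp(|10⟩) = 0.1964 and b = amp(|11⟩) = 0.2279:
new amp(|10⟩) = (-i)·b = -0.2279i
new amp(|11⟩) = (i)·a = 0.1964i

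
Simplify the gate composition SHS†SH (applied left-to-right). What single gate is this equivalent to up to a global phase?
S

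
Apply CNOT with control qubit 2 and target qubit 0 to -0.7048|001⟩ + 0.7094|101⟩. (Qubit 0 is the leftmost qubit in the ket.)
0.7094|001⟩ - 0.7048|101⟩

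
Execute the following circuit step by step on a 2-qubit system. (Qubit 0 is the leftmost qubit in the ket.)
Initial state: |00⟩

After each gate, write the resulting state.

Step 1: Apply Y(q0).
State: i|10⟩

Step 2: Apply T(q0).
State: (-1/√2 + (1/√2)i)|10⟩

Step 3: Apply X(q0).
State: (-1/√2 + (1/√2)i)|00⟩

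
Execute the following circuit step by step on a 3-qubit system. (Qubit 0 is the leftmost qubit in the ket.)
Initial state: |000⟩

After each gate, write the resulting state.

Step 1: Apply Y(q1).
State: i|010⟩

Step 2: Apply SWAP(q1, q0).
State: i|100⟩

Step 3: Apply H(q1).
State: (1/√2)i|100⟩ + (1/√2)i|110⟩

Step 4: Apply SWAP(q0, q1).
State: (1/√2)i|010⟩ + (1/√2)i|110⟩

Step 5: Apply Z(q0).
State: (1/√2)i|010⟩ - (1/√2)i|110⟩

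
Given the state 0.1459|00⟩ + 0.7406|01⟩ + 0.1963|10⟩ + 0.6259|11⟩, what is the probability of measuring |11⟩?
0.3918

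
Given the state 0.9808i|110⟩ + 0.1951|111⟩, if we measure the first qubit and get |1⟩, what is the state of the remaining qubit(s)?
0.9808i|10⟩ + 0.1951|11⟩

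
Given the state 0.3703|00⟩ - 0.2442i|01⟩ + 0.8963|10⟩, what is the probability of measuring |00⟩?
0.1371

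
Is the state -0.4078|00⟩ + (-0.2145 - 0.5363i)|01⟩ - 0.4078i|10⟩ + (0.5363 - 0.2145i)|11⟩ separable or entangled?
Separable

Writing the state as a|00⟩ + b|01⟩ + c|10⟩ + d|11⟩, it is a product state iff ad − bc = 0.
Here (a, b, c, d) = (-0.4078, (-0.2145 - 0.5363i), -0.4078i, (0.5363 - 0.2145i)): ad − bc = (-0.4078)(0.5363 - 0.2145i) − (-0.2145 - 0.5363i)(-0.4078i) = 0, so the state is separable.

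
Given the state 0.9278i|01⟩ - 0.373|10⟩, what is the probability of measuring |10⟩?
0.1391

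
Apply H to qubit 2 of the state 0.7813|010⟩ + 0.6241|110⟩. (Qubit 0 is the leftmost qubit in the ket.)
0.5525|010⟩ + 0.5525|011⟩ + 0.4413|110⟩ + 0.4413|111⟩

H on qubit 2 mixes each pair of kets that differ only in qubit 2: amplitudes (a, b) of (|…0…⟩, |…1…⟩) become ((a + b)/√2, (a − b)/√2). Kets absent from the input have amplitude 0.
(|010⟩, |011⟩): (a, b) = (0.7813, 0) → (0.5525, 0.5525)
(|110⟩, |111⟩): (a, b) = (0.6241, 0) → (0.4413, 0.4413)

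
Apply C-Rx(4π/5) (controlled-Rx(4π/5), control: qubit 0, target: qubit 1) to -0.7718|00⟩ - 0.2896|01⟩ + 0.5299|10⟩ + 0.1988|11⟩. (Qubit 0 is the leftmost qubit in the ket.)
-0.7718|00⟩ - 0.2896|01⟩ + (0.1637 - 0.1891i)|10⟩ + (0.06143 - 0.504i)|11⟩

C-Rx(4π/5) leaves the control-|0⟩ kets |00⟩, |01⟩ unchanged and applies Rx(4π/5) to qubit 1 on the control-|1⟩ pair (|10⟩, |11⟩).
Rx(4π/5) = [[cos(θ/2), −i·sin(θ/2)], [−i·sin(θ/2), cos(θ/2)]]; θ = 4π/5, cos(θ/2) ≈ 0.309017, sin(θ/2) ≈ 0.951057.
With a = amp(|10⟩) = 0.5299 and b = amp(|11⟩) = 0.1988:
new amp(|10⟩) = (0.309017)·a + (-0.951057i)·b = (0.1637 - 0.1891i)
new amp(|11⟩) = (-0.951057i)·a + (0.309017)·b = (0.06143 - 0.504i)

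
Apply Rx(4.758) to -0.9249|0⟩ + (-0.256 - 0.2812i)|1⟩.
(0.4745 + 0.1768i)|0⟩ + (0.1851 + 0.8422i)|1⟩

Rx(4.758) = [[cos(θ/2), −i·sin(θ/2)], [−i·sin(θ/2), cos(θ/2)]]; θ = 4.758, cos(θ/2) ≈ -0.723047, sin(θ/2) ≈ 0.690798.
With a = amp(|0⟩) = -0.9249 and b = amp(|1⟩) = (-0.256 - 0.2812i):
new amp(|0⟩) = (-0.723047)·a + (-0.690798i)·b = (0.4745 + 0.1768i)
new amp(|1⟩) = (-0.690798i)·a + (-0.723047)·b = (0.1851 + 0.8422i)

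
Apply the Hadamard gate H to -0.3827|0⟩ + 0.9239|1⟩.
0.3827|0⟩ - 0.9239|1⟩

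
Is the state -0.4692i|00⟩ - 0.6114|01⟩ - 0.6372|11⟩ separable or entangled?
Entangled

Writing the state as a|00⟩ + b|01⟩ + c|10⟩ + d|11⟩, it is a product state iff ad − bc = 0.
Here (a, b, c, d) = (-0.4692i, -0.6114, 0, -0.6372): ad − bc = (-0.4692i)(-0.6372) − (-0.6114)(0) = 0.299i ≠ 0, so the state is entangled.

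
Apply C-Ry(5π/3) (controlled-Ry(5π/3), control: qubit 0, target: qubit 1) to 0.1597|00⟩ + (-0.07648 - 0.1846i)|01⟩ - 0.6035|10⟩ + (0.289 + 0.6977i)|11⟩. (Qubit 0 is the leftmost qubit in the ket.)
0.1597|00⟩ + (-0.07648 - 0.1846i)|01⟩ + (0.3781 - 0.3489i)|10⟩ + (-0.552 - 0.6042i)|11⟩

C-Ry(5π/3) leaves the control-|0⟩ kets |00⟩, |01⟩ unchanged and applies Ry(5π/3) to qubit 1 on the control-|1⟩ pair (|10⟩, |11⟩).
Ry(5π/3) = [[cos(θ/2), −sin(θ/2)], [sin(θ/2), cos(θ/2)]]; θ = 5π/3, cos(θ/2) ≈ -0.866025, sin(θ/2) ≈ 0.5.
With a = amp(|10⟩) = -0.6035 and b = amp(|11⟩) = (0.289 + 0.6977i):
new amp(|10⟩) = (-0.866025)·a + (-0.5)·b = (0.3781 - 0.3489i)
new amp(|11⟩) = (0.5)·a + (-0.866025)·b = (-0.552 - 0.6042i)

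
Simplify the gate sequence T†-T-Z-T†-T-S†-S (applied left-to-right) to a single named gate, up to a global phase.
Z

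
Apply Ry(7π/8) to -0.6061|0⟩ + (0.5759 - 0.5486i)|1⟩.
(-0.6831 + 0.5381i)|0⟩ + (-0.4821 - 0.107i)|1⟩

Ry(7π/8) = [[cos(θ/2), −sin(θ/2)], [sin(θ/2), cos(θ/2)]]; θ = 7π/8, cos(θ/2) ≈ 0.19509, sin(θ/2) ≈ 0.980785.
With a = amp(|0⟩) = -0.6061 and b = amp(|1⟩) = (0.5759 - 0.5486i):
new amp(|0⟩) = (0.19509)·a + (-0.980785)·b = (-0.6831 + 0.5381i)
new amp(|1⟩) = (0.980785)·a + (0.19509)·b = (-0.4821 - 0.107i)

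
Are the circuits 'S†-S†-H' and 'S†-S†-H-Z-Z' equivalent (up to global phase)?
Yes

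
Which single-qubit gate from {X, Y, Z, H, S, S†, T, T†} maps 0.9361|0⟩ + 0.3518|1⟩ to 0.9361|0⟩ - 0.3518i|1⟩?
S†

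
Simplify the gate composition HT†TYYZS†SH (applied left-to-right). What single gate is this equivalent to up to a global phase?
X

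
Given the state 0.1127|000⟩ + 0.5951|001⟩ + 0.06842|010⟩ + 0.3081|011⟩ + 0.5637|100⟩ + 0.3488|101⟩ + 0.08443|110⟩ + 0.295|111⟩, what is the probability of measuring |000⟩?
0.0127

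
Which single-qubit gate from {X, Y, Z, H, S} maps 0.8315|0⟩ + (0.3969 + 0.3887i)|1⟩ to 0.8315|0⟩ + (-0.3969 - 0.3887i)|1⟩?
Z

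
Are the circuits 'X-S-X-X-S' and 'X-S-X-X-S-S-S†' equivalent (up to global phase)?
Yes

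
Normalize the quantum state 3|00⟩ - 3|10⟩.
1/√2|00⟩ - 1/√2|10⟩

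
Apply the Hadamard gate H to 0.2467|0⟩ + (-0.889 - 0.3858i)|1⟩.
(-0.4542 - 0.2728i)|0⟩ + (0.8031 + 0.2728i)|1⟩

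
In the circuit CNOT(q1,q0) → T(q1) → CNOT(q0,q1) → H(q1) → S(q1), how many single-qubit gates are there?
3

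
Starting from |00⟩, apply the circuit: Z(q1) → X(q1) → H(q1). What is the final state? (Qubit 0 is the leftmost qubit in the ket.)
1/√2|00⟩ - 1/√2|01⟩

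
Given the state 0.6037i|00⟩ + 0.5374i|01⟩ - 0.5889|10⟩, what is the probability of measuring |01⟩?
0.2888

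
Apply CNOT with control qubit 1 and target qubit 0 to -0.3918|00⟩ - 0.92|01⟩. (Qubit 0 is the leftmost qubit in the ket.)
-0.3918|00⟩ - 0.92|11⟩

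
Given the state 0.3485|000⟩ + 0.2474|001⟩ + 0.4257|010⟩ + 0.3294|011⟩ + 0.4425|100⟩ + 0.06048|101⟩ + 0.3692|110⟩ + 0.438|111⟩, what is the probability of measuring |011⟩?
0.1085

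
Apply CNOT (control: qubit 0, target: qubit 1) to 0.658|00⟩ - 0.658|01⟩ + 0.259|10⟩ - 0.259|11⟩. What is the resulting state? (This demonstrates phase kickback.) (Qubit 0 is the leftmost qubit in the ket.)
0.658|00⟩ - 0.658|01⟩ - 0.259|10⟩ + 0.259|11⟩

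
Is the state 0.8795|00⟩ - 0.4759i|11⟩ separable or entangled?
Entangled

Writing the state as a|00⟩ + b|01⟩ + c|10⟩ + d|11⟩, it is a product state iff ad − bc = 0.
Here (a, b, c, d) = (0.8795, 0, 0, -0.4759i): ad − bc = (0.8795)(-0.4759i) − (0)(0) = -0.4186i ≠ 0, so the state is entangled.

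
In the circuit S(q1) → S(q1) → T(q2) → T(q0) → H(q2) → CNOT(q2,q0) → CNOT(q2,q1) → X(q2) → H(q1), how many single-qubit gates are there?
7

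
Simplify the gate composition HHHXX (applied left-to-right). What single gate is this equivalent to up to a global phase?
H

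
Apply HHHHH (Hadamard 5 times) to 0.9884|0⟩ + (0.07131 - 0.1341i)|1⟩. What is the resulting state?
(0.7493 - 0.09482i)|0⟩ + (0.6485 + 0.09482i)|1⟩

H² = I, so H^5 = H: a single Hadamard. With (a, b) = (0.9884, (0.07131 - 0.1341i)), H gives ((a + b)/√2, (a − b)/√2) = ((0.7493 - 0.09482i), (0.6485 + 0.09482i)).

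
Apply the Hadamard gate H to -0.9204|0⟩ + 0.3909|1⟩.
-0.3744|0⟩ - 0.9272|1⟩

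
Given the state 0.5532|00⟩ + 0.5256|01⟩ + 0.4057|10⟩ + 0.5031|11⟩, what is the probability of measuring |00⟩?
0.306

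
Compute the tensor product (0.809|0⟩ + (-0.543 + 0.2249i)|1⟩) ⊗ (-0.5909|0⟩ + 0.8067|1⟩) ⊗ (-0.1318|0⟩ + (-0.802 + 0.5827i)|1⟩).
0.06301|000⟩ + (0.3834 - 0.2786i)|001⟩ - 0.08602|010⟩ + (-0.5234 + 0.3803i)|011⟩ + (-0.04229 + 0.01752i)|100⟩ + (-0.1799 + 0.2935i)|101⟩ + (0.05773 - 0.02391i)|110⟩ + (0.2456 - 0.4007i)|111⟩

amp(|b₁b₂…⟩) = product of the factor amplitudes for bits b₁, b₂, …; only kets whose every factor amplitude is nonzero survive.
|000⟩: (0.809)(-0.5909)(-0.1318) = 0.06301
|001⟩: (0.809)(-0.5909)(-0.802 + 0.5827i) = (0.3834 - 0.2786i)
|010⟩: (0.809)(0.8067)(-0.1318) = -0.08602
|011⟩: (0.809)(0.8067)(-0.802 + 0.5827i) = (-0.5234 + 0.3803i)
|100⟩: (-0.543 + 0.2249i)(-0.5909)(-0.1318) = (-0.04229 + 0.01752i)
|101⟩: (-0.543 + 0.2249i)(-0.5909)(-0.802 + 0.5827i) = (-0.1799 + 0.2935i)
|110⟩: (-0.543 + 0.2249i)(0.8067)(-0.1318) = (0.05773 - 0.02391i)
|111⟩: (-0.543 + 0.2249i)(0.8067)(-0.802 + 0.5827i) = (0.2456 - 0.4007i)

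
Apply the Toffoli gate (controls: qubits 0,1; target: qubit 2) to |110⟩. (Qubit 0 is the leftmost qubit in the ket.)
|111⟩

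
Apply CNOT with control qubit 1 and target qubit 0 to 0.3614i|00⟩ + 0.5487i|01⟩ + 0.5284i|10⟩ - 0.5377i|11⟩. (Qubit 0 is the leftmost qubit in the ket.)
0.3614i|00⟩ - 0.5377i|01⟩ + 0.5284i|10⟩ + 0.5487i|11⟩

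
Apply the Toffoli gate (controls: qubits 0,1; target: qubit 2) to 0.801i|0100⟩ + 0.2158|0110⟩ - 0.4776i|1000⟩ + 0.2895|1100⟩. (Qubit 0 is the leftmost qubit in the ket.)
0.801i|0100⟩ + 0.2158|0110⟩ - 0.4776i|1000⟩ + 0.2895|1110⟩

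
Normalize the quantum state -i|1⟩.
-i|1⟩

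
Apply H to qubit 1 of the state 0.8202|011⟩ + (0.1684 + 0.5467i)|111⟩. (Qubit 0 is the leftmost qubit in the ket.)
0.58|001⟩ - 0.58|011⟩ + (0.1191 + 0.3866i)|101⟩ + (-0.1191 - 0.3866i)|111⟩

H on qubit 1 mixes each pair of kets that differ only in qubit 1: amplitudes (a, b) of (|…0…⟩, |…1…⟩) become ((a + b)/√2, (a − b)/√2). Kets absent from the input have amplitude 0.
(|001⟩, |011⟩): (a, b) = (0, 0.8202) → (0.58, -0.58)
(|101⟩, |111⟩): (a, b) = (0, (0.1684 + 0.5467i)) → ((0.1191 + 0.3866i), (-0.1191 - 0.3866i))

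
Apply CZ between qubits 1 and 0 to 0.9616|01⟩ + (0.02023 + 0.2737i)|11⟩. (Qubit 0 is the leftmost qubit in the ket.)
0.9616|01⟩ + (-0.02023 - 0.2737i)|11⟩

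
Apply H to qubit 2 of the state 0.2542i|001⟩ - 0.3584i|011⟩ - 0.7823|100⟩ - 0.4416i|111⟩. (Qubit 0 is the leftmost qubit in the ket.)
0.1797i|000⟩ - 0.1797i|001⟩ - 0.2534i|010⟩ + 0.2534i|011⟩ - 0.5532|100⟩ - 0.5532|101⟩ - 0.3123i|110⟩ + 0.3123i|111⟩

H on qubit 2 mixes each pair of kets that differ only in qubit 2: amplitudes (a, b) of (|…0…⟩, |…1…⟩) become ((a + b)/√2, (a − b)/√2). Kets absent from the input have amplitude 0.
(|000⟩, |001⟩): (a, b) = (0, 0.2542i) → (0.1797i, -0.1797i)
(|010⟩, |011⟩): (a, b) = (0, -0.3584i) → (-0.2534i, 0.2534i)
(|100⟩, |101⟩): (a, b) = (-0.7823, 0) → (-0.5532, -0.5532)
(|110⟩, |111⟩): (a, b) = (0, -0.4416i) → (-0.3123i, 0.3123i)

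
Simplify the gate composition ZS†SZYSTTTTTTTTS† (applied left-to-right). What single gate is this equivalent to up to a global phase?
Y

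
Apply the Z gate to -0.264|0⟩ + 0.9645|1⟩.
-0.264|0⟩ - 0.9645|1⟩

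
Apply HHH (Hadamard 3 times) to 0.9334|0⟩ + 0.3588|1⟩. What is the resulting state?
0.9137|0⟩ + 0.4063|1⟩

H² = I, so H^3 = H: a single Hadamard. With (a, b) = (0.9334, 0.3588), H gives ((a + b)/√2, (a − b)/√2) = (0.9137, 0.4063).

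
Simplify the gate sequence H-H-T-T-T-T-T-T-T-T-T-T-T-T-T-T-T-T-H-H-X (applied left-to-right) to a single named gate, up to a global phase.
X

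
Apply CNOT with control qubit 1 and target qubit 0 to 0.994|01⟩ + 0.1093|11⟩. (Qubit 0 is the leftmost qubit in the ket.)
0.1093|01⟩ + 0.994|11⟩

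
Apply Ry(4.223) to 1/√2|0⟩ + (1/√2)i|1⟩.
(-0.364 - 0.6062i)|0⟩ + (0.6062 - 0.364i)|1⟩

Ry(4.223) = [[cos(θ/2), −sin(θ/2)], [sin(θ/2), cos(θ/2)]]; θ = 4.223, cos(θ/2) ≈ -0.514739, sin(θ/2) ≈ 0.857347.
With a = amp(|0⟩) = 1/√2 and b = amp(|1⟩) = (1/√2)i:
new amp(|0⟩) = (-0.514739)·a + (-0.857347)·b = (-0.364 - 0.6062i)
new amp(|1⟩) = (0.857347)·a + (-0.514739)·b = (0.6062 - 0.364i)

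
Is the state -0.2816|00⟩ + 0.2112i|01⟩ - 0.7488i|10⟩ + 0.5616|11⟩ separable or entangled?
Entangled

Writing the state as a|00⟩ + b|01⟩ + c|10⟩ + d|11⟩, it is a product state iff ad − bc = 0.
Here (a, b, c, d) = (-0.2816, 0.2112i, -0.7488i, 0.5616): ad − bc = (-0.2816)(0.5616) − (0.2112i)(-0.7488i) = -0.3163 ≠ 0, so the state is entangled.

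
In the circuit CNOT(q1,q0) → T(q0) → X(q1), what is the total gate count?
3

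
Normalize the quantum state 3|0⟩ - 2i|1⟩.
0.8321|0⟩ - 0.5547i|1⟩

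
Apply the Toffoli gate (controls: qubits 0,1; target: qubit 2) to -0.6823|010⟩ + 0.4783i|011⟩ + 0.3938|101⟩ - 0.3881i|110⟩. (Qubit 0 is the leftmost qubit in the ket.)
-0.6823|010⟩ + 0.4783i|011⟩ + 0.3938|101⟩ - 0.3881i|111⟩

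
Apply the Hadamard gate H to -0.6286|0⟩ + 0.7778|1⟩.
0.1055|0⟩ - 0.9945|1⟩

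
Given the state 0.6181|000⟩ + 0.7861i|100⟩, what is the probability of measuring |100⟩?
0.618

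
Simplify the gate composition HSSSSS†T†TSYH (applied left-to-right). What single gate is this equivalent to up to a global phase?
Y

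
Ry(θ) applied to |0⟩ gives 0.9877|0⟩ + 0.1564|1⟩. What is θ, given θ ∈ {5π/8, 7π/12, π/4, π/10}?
π/10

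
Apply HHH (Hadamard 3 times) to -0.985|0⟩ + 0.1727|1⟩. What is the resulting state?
-0.5744|0⟩ - 0.8186|1⟩

H² = I, so H^3 = H: a single Hadamard. With (a, b) = (-0.985, 0.1727), H gives ((a + b)/√2, (a − b)/√2) = (-0.5744, -0.8186).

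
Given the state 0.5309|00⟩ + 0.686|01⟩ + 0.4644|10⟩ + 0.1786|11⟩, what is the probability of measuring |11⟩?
0.0319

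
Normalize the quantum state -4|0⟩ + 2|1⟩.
-0.8944|0⟩ + 1/√5|1⟩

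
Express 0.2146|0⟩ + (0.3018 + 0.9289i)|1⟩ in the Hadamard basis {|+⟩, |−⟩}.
(0.3651 + 0.6568i)|+⟩ + (-0.06166 - 0.6568i)|−⟩

With |ψ⟩ = α|0⟩ + β|1⟩, the Hadamard-basis coefficients are ⟨+|ψ⟩ = (α + β)/√2 and ⟨−|ψ⟩ = (α − β)/√2.
Here α = 0.2146, β = (0.3018 + 0.9289i): (α + β)/√2 = (0.3651 + 0.6568i), (α − β)/√2 = (-0.06166 - 0.6568i).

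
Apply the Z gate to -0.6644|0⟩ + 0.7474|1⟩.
-0.6644|0⟩ - 0.7474|1⟩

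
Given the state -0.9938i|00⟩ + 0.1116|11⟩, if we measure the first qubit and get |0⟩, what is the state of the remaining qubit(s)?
-i|0⟩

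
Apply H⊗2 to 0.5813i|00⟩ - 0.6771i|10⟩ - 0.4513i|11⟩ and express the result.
-0.2736i|00⟩ + 0.1778i|01⟩ + 0.8549i|10⟩ + 0.4036i|11⟩

H⊗2 gives amp(|y⟩) = (1/2) Σ_x (−1)^(x·y) amp(|x⟩), where x·y is the number of positions in which both x and y have a 1.
|00⟩: (0.5813i - 0.6771i - 0.4513i)/2 = -0.2736i
|01⟩: (0.5813i - 0.6771i + 0.4513i)/2 = 0.1778i
|10⟩: (0.5813i + 0.6771i + 0.4513i)/2 = 0.8549i
|11⟩: (0.5813i + 0.6771i - 0.4513i)/2 = 0.4036i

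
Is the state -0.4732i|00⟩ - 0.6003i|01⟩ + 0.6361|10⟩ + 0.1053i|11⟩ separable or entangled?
Entangled

Writing the state as a|00⟩ + b|01⟩ + c|10⟩ + d|11⟩, it is a product state iff ad − bc = 0.
Here (a, b, c, d) = (-0.4732i, -0.6003i, 0.6361, 0.1053i): ad − bc = (-0.4732i)(0.1053i) − (-0.6003i)(0.6361) = (0.04983 + 0.3819i) ≠ 0, so the state is entangled.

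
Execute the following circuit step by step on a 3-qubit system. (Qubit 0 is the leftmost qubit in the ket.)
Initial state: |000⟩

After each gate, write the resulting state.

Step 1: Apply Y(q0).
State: i|100⟩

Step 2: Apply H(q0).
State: (1/√2)i|000⟩ - (1/√2)i|100⟩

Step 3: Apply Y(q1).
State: -1/√2|010⟩ + 1/√2|110⟩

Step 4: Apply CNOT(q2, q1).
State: -1/√2|010⟩ + 1/√2|110⟩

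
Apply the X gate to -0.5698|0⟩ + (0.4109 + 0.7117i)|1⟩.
(0.4109 + 0.7117i)|0⟩ - 0.5698|1⟩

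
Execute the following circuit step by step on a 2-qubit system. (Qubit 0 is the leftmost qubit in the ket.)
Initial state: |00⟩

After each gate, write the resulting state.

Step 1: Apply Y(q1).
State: i|01⟩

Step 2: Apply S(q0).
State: i|01⟩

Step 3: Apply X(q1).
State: i|00⟩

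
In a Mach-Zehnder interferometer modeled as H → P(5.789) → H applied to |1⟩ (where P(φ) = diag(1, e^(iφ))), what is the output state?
(0.05982 + 0.2372i)|0⟩ + (0.9402 - 0.2372i)|1⟩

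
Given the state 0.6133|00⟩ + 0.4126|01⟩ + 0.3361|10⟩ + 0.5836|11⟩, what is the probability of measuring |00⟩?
0.3761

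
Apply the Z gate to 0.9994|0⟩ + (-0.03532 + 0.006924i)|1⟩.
0.9994|0⟩ + (0.03532 - 0.006924i)|1⟩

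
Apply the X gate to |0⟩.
|1⟩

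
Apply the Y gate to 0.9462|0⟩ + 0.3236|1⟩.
-0.3236i|0⟩ + 0.9462i|1⟩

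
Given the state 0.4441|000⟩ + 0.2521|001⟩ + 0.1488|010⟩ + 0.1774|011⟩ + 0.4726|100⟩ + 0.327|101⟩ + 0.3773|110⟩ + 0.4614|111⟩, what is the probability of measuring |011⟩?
0.03147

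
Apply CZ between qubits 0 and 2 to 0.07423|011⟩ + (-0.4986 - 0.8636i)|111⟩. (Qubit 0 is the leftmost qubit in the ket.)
0.07423|011⟩ + (0.4986 + 0.8636i)|111⟩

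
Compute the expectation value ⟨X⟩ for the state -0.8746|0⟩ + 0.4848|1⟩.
-0.848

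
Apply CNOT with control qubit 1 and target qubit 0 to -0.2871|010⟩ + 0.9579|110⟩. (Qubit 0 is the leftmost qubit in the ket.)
0.9579|010⟩ - 0.2871|110⟩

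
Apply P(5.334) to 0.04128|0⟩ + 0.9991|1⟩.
0.04128|0⟩ + (0.5818 - 0.8122i)|1⟩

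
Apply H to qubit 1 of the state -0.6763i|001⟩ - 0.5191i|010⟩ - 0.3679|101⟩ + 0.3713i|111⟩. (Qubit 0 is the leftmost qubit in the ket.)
-0.3671i|000⟩ - 0.4782i|001⟩ + 0.3671i|010⟩ - 0.4782i|011⟩ + (-0.2601 + 0.2625i)|101⟩ + (-0.2601 - 0.2625i)|111⟩

H on qubit 1 mixes each pair of kets that differ only in qubit 1: amplitudes (a, b) of (|…0…⟩, |…1…⟩) become ((a + b)/√2, (a − b)/√2). Kets absent from the input have amplitude 0.
(|000⟩, |010⟩): (a, b) = (0, -0.5191i) → (-0.3671i, 0.3671i)
(|001⟩, |011⟩): (a, b) = (-0.6763i, 0) → (-0.4782i, -0.4782i)
(|101⟩, |111⟩): (a, b) = (-0.3679, 0.3713i) → ((-0.2601 + 0.2625i), (-0.2601 - 0.2625i))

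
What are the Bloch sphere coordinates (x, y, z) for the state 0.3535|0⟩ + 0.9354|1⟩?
(0.6613, 0, -0.75)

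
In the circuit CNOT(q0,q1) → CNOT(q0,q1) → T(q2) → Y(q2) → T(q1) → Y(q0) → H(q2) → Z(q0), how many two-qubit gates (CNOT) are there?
2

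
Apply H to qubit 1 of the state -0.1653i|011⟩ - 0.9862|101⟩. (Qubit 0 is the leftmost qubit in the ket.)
-0.1169i|001⟩ + 0.1169i|011⟩ - 0.6973|101⟩ - 0.6973|111⟩

H on qubit 1 mixes each pair of kets that differ only in qubit 1: amplitudes (a, b) of (|…0…⟩, |…1…⟩) become ((a + b)/√2, (a − b)/√2). Kets absent from the input have amplitude 0.
(|001⟩, |011⟩): (a, b) = (0, -0.1653i) → (-0.1169i, 0.1169i)
(|101⟩, |111⟩): (a, b) = (-0.9862, 0) → (-0.6973, -0.6973)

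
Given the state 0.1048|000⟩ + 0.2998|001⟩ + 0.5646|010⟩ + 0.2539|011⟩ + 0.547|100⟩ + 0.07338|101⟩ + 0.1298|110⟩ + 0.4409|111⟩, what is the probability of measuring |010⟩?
0.3188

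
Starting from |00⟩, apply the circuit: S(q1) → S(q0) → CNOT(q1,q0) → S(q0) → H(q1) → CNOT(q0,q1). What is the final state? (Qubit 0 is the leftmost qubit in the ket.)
1/√2|00⟩ + 1/√2|01⟩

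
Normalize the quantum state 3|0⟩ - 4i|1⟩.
0.6|0⟩ - 0.8i|1⟩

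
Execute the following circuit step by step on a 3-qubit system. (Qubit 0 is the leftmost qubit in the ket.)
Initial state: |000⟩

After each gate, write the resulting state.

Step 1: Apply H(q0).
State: 1/√2|000⟩ + 1/√2|100⟩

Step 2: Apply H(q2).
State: 1/2|000⟩ + 1/2|001⟩ + 1/2|100⟩ + 1/2|101⟩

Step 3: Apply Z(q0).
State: 1/2|000⟩ + 1/2|001⟩ - 1/2|100⟩ - 1/2|101⟩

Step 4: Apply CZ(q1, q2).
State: 1/2|000⟩ + 1/2|001⟩ - 1/2|100⟩ - 1/2|101⟩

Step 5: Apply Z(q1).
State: 1/2|000⟩ + 1/2|001⟩ - 1/2|100⟩ - 1/2|101⟩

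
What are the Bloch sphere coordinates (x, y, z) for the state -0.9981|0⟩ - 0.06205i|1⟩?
(0, 0.1239, 0.9924)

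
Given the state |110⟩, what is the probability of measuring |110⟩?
1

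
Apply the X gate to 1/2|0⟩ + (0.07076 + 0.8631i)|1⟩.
(0.07076 + 0.8631i)|0⟩ + 1/2|1⟩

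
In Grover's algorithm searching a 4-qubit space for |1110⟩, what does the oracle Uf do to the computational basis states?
Uf|x⟩ = -|x⟩ if x = 1110, else |x⟩ (phase flip on target)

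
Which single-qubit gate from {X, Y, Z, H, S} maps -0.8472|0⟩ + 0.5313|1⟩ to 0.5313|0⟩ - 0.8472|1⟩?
X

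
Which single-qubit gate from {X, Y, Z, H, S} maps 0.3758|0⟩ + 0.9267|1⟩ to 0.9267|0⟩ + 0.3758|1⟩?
X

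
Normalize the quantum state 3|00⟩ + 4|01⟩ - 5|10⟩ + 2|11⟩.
1/√6|00⟩ + 0.5443|01⟩ - 0.6804|10⟩ + 0.2722|11⟩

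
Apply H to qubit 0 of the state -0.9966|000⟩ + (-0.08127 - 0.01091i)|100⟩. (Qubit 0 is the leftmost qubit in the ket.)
(-0.7622 - 0.007715i)|000⟩ + (-0.6472 + 0.007715i)|100⟩

H on qubit 0 mixes each pair of kets that differ only in qubit 0: amplitudes (a, b) of (|…0…⟩, |…1…⟩) become ((a + b)/√2, (a − b)/√2). Kets absent from the input have amplitude 0.
(|000⟩, |100⟩): (a, b) = (-0.9966, (-0.08127 - 0.01091i)) → ((-0.7622 - 0.007715i), (-0.6472 + 0.007715i))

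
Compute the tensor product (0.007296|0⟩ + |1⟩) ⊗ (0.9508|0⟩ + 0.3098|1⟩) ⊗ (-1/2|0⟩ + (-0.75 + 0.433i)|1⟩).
-0.003469|000⟩ + (-0.005203 + 0.003004i)|001⟩ - 0.00113|010⟩ + (-0.001695 + 0.0009787i)|011⟩ - 0.4754|100⟩ + (-0.7131 + 0.4117i)|101⟩ - 0.1549|110⟩ + (-0.2324 + 0.1341i)|111⟩

amp(|b₁b₂…⟩) = product of the factor amplitudes for bits b₁, b₂, …; only kets whose every factor amplitude is nonzero survive.
|000⟩: (0.007296)(0.9508)(-1/2) = -0.003469
|001⟩: (0.007296)(0.9508)(-0.75 + 0.433i) = (-0.005203 + 0.003004i)
|010⟩: (0.007296)(0.3098)(-1/2) = -0.00113
|011⟩: (0.007296)(0.3098)(-0.75 + 0.433i) = (-0.001695 + 0.0009787i)
|100⟩: (1)(0.9508)(-1/2) = -0.4754
|101⟩: (1)(0.9508)(-0.75 + 0.433i) = (-0.7131 + 0.4117i)
|110⟩: (1)(0.3098)(-1/2) = -0.1549
|111⟩: (1)(0.3098)(-0.75 + 0.433i) = (-0.2324 + 0.1341i)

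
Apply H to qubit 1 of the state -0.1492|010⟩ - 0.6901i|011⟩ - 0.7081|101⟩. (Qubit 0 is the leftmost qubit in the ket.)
-0.1055|000⟩ - 0.488i|001⟩ + 0.1055|010⟩ + 0.488i|011⟩ - 0.5007|101⟩ - 0.5007|111⟩

H on qubit 1 mixes each pair of kets that differ only in qubit 1: amplitudes (a, b) of (|…0…⟩, |…1…⟩) become ((a + b)/√2, (a − b)/√2). Kets absent from the input have amplitude 0.
(|000⟩, |010⟩): (a, b) = (0, -0.1492) → (-0.1055, 0.1055)
(|001⟩, |011⟩): (a, b) = (0, -0.6901i) → (-0.488i, 0.488i)
(|101⟩, |111⟩): (a, b) = (-0.7081, 0) → (-0.5007, -0.5007)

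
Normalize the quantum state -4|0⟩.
-|0⟩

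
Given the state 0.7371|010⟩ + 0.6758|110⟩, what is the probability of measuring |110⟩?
0.4567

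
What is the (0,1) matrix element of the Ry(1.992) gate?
-0.8393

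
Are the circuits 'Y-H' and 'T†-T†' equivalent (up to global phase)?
No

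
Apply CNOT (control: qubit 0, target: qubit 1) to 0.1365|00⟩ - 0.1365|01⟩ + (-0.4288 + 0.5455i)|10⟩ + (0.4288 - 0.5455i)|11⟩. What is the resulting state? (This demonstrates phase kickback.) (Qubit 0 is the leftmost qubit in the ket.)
0.1365|00⟩ - 0.1365|01⟩ + (0.4288 - 0.5455i)|10⟩ + (-0.4288 + 0.5455i)|11⟩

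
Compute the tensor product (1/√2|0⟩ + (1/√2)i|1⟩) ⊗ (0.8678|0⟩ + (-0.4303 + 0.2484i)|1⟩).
0.6136|00⟩ + (-0.3043 + 0.1756i)|01⟩ + 0.6136i|10⟩ + (-0.1756 - 0.3043i)|11⟩

amp(|b₁b₂…⟩) = product of the factor amplitudes for bits b₁, b₂, …; only kets whose every factor amplitude is nonzero survive.
|00⟩: (1/√2)(0.8678) = 0.6136
|01⟩: (1/√2)(-0.4303 + 0.2484i) = (-0.3043 + 0.1756i)
|10⟩: ((1/√2)i)(0.8678) = 0.6136i
|11⟩: ((1/√2)i)(-0.4303 + 0.2484i) = (-0.1756 - 0.3043i)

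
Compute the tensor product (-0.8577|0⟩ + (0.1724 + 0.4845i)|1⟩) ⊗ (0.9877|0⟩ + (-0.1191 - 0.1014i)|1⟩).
-0.8472|00⟩ + (0.1022 + 0.08697i)|01⟩ + (0.1703 + 0.4785i)|10⟩ + (0.0286 - 0.07519i)|11⟩

amp(|b₁b₂…⟩) = product of the factor amplitudes for bits b₁, b₂, …; only kets whose every factor amplitude is nonzero survive.
|00⟩: (-0.8577)(0.9877) = -0.8472
|01⟩: (-0.8577)(-0.1191 - 0.1014i) = (0.1022 + 0.08697i)
|10⟩: (0.1724 + 0.4845i)(0.9877) = (0.1703 + 0.4785i)
|11⟩: (0.1724 + 0.4845i)(-0.1191 - 0.1014i) = (0.0286 - 0.07519i)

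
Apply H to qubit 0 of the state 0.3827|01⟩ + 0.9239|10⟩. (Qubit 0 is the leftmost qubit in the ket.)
0.6533|00⟩ + 0.2706|01⟩ - 0.6533|10⟩ + 0.2706|11⟩

H on qubit 0 mixes each pair of kets that differ only in qubit 0: amplitudes (a, b) of (|…0…⟩, |…1…⟩) become ((a + b)/√2, (a − b)/√2). Kets absent from the input have amplitude 0.
(|00⟩, |10⟩): (a, b) = (0, 0.9239) → (0.6533, -0.6533)
(|01⟩, |11⟩): (a, b) = (0.3827, 0) → (0.2706, 0.2706)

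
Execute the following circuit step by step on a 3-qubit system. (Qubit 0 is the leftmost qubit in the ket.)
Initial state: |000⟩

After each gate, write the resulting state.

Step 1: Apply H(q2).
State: 1/√2|000⟩ + 1/√2|001⟩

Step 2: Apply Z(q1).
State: 1/√2|000⟩ + 1/√2|001⟩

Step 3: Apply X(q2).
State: 1/√2|000⟩ + 1/√2|001⟩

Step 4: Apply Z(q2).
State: 1/√2|000⟩ - 1/√2|001⟩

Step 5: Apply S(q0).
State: 1/√2|000⟩ - 1/√2|001⟩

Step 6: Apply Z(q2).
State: 1/√2|000⟩ + 1/√2|001⟩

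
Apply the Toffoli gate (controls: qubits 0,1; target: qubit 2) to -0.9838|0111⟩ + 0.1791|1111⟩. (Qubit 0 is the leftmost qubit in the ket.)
-0.9838|0111⟩ + 0.1791|1101⟩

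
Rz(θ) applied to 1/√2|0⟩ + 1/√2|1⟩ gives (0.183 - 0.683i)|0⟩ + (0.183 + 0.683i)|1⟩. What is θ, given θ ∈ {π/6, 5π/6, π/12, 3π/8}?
5π/6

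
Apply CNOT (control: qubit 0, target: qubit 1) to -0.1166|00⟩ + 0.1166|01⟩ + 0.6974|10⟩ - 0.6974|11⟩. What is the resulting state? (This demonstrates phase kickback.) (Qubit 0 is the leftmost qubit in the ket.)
-0.1166|00⟩ + 0.1166|01⟩ - 0.6974|10⟩ + 0.6974|11⟩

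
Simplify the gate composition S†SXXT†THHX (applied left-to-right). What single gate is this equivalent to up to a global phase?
X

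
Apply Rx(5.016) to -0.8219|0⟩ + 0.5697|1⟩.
(0.6624 - 0.3373i)|0⟩ + (-0.4591 + 0.4866i)|1⟩

Rx(5.016) = [[cos(θ/2), −i·sin(θ/2)], [−i·sin(θ/2), cos(θ/2)]]; θ = 5.016, cos(θ/2) ≈ -0.805906, sin(θ/2) ≈ 0.592044.
With a = amp(|0⟩) = -0.8219 and b = amp(|1⟩) = 0.5697:
new amp(|0⟩) = (-0.805906)·a + (-0.592044i)·b = (0.6624 - 0.3373i)
new amp(|1⟩) = (-0.592044i)·a + (-0.805906)·b = (-0.4591 + 0.4866i)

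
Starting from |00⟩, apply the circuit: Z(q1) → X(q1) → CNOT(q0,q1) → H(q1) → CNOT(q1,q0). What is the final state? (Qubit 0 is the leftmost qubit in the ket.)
1/√2|00⟩ - 1/√2|11⟩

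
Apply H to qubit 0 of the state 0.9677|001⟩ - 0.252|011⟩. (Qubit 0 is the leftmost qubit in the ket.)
0.6843|001⟩ - 0.1782|011⟩ + 0.6843|101⟩ - 0.1782|111⟩

H on qubit 0 mixes each pair of kets that differ only in qubit 0: amplitudes (a, b) of (|…0…⟩, |…1…⟩) become ((a + b)/√2, (a − b)/√2). Kets absent from the input have amplitude 0.
(|001⟩, |101⟩): (a, b) = (0.9677, 0) → (0.6843, 0.6843)
(|011⟩, |111⟩): (a, b) = (-0.252, 0) → (-0.1782, -0.1782)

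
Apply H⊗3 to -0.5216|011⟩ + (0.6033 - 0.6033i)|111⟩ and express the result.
(0.02889 - 0.2133i)|000⟩ + (-0.02889 + 0.2133i)|001⟩ + (-0.02889 + 0.2133i)|010⟩ + (0.02889 - 0.2133i)|011⟩ + (-0.3977 + 0.2133i)|100⟩ + (0.3977 - 0.2133i)|101⟩ + (0.3977 - 0.2133i)|110⟩ + (-0.3977 + 0.2133i)|111⟩

H⊗3 gives amp(|y⟩) = (1/2√2) Σ_x (−1)^(x·y) amp(|x⟩), where x·y is the number of positions in which both x and y have a 1.
|000⟩: (-0.5216 + (0.6033 - 0.6033i))/(2√2) = (0.02889 - 0.2133i)
|001⟩: (0.5216 - (0.6033 - 0.6033i))/(2√2) = (-0.02889 + 0.2133i)
|010⟩: (0.5216 - (0.6033 - 0.6033i))/(2√2) = (-0.02889 + 0.2133i)
|011⟩: (-0.5216 + (0.6033 - 0.6033i))/(2√2) = (0.02889 - 0.2133i)
|100⟩: (-0.5216 - (0.6033 - 0.6033i))/(2√2) = (-0.3977 + 0.2133i)
|101⟩: (0.5216 + (0.6033 - 0.6033i))/(2√2) = (0.3977 - 0.2133i)
|110⟩: (0.5216 + (0.6033 - 0.6033i))/(2√2) = (0.3977 - 0.2133i)
|111⟩: (-0.5216 - (0.6033 - 0.6033i))/(2√2) = (-0.3977 + 0.2133i)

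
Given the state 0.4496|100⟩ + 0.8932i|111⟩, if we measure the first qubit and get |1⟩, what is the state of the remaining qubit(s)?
0.4496|00⟩ + 0.8932i|11⟩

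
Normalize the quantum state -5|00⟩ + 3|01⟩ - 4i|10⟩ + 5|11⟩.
-1/√3|00⟩ + 0.3464|01⟩ - 0.4619i|10⟩ + 1/√3|11⟩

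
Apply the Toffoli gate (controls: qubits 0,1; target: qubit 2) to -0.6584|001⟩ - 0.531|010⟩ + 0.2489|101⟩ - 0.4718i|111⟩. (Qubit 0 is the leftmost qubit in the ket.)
-0.6584|001⟩ - 0.531|010⟩ + 0.2489|101⟩ - 0.4718i|110⟩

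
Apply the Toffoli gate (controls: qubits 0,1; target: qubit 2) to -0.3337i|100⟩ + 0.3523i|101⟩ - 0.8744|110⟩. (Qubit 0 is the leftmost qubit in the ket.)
-0.3337i|100⟩ + 0.3523i|101⟩ - 0.8744|111⟩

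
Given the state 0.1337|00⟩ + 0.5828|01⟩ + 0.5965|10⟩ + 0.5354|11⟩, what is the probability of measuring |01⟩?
0.3397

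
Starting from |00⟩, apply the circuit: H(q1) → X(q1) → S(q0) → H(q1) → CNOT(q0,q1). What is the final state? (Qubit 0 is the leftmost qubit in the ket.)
|00⟩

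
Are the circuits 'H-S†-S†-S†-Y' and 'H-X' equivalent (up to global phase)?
No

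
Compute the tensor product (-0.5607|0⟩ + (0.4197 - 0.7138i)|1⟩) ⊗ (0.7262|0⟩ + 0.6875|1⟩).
-0.4072|00⟩ - 0.3855|01⟩ + (0.3048 - 0.5184i)|10⟩ + (0.2885 - 0.4907i)|11⟩

amp(|b₁b₂…⟩) = product of the factor amplitudes for bits b₁, b₂, …; only kets whose every factor amplitude is nonzero survive.
|00⟩: (-0.5607)(0.7262) = -0.4072
|01⟩: (-0.5607)(0.6875) = -0.3855
|10⟩: (0.4197 - 0.7138i)(0.7262) = (0.3048 - 0.5184i)
|11⟩: (0.4197 - 0.7138i)(0.6875) = (0.2885 - 0.4907i)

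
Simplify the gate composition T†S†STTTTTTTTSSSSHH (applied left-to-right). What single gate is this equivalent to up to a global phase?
T†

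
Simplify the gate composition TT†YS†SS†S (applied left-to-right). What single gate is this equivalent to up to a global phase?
Y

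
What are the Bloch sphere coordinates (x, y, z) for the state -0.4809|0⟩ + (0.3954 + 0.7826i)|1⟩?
(-0.3803, -0.7527, -0.5375)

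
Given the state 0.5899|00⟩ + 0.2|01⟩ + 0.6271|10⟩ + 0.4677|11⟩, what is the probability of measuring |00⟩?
0.348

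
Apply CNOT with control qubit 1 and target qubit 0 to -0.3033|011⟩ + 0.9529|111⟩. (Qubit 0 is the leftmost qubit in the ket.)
0.9529|011⟩ - 0.3033|111⟩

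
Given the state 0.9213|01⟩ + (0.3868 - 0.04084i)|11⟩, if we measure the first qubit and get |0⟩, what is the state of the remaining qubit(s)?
|1⟩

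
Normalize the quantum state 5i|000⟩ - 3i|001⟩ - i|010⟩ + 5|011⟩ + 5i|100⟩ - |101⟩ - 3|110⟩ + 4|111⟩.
0.4746i|000⟩ - 0.2847i|001⟩ - 0.09492i|010⟩ + 0.4746|011⟩ + 0.4746i|100⟩ - 0.09492|101⟩ - 0.2847|110⟩ + 0.3797|111⟩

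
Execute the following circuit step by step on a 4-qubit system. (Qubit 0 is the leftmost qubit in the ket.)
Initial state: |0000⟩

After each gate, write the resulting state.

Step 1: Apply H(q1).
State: 1/√2|0000⟩ + 1/√2|0100⟩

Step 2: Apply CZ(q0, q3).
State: 1/√2|0000⟩ + 1/√2|0100⟩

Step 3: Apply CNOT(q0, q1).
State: 1/√2|0000⟩ + 1/√2|0100⟩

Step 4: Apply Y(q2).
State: (1/√2)i|0010⟩ + (1/√2)i|0110⟩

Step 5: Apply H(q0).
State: (1/2)i|0010⟩ + (1/2)i|0110⟩ + (1/2)i|1010⟩ + (1/2)i|1110⟩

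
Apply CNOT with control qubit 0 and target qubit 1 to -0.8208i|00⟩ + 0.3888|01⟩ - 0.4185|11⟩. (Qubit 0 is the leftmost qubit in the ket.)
-0.8208i|00⟩ + 0.3888|01⟩ - 0.4185|10⟩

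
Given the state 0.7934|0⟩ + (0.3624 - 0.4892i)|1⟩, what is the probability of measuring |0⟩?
0.6295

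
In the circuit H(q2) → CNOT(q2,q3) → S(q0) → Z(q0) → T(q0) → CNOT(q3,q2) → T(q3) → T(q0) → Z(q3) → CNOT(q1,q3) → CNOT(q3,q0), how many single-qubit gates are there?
7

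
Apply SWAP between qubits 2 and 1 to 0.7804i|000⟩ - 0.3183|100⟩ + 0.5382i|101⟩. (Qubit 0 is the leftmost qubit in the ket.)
0.7804i|000⟩ - 0.3183|100⟩ + 0.5382i|110⟩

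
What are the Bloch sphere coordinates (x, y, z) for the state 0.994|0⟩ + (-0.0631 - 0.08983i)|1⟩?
(-0.1254, -0.1786, 0.976)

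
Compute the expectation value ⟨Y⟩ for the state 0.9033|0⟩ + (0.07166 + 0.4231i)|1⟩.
0.7644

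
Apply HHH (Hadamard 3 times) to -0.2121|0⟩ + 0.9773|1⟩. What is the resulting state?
0.5411|0⟩ - 0.841|1⟩

H² = I, so H^3 = H: a single Hadamard. With (a, b) = (-0.2121, 0.9773), H gives ((a + b)/√2, (a − b)/√2) = (0.5411, -0.841).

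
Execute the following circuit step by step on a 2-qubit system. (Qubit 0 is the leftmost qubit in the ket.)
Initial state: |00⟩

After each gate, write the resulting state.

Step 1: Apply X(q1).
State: |01⟩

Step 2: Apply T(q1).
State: (1/√2 + (1/√2)i)|01⟩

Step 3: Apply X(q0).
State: (1/√2 + (1/√2)i)|11⟩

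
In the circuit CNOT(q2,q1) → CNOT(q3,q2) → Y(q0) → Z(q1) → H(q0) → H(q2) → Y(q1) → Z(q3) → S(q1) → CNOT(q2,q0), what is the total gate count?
10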